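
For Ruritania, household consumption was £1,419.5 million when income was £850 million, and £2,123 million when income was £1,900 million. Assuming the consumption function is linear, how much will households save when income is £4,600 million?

S = 668

MPC = (2123 − 1419.5)/(1900 − 850) = 703.5/1050 = 0.67
a = 1419.5 − 0.67(850) = 1419.5 − 569.5 = 850
C = 850 + 0.67(4600) = 3932
S = 4600 − 3932 = 668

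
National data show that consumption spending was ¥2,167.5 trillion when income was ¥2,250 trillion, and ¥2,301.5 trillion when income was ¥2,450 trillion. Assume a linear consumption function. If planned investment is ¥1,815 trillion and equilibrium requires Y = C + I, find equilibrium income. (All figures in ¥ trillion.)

Y = 7500

MPC = (2301.5 − 2167.5)/(2450 − 2250) = 134/200 = 0.67
a = 2167.5 − 0.67(2250) = 660
Equilibrium: Y = 660 + 0.67Y + 1815
0.33Y = 2475, so Y = 2475/0.33 = 7500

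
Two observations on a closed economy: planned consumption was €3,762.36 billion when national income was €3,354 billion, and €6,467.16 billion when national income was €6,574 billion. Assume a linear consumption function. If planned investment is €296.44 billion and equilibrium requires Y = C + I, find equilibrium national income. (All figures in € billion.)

Y = 7759

MPC = (6467.16 − 3762.36)/(6574 − 3354) = 2704.8/3220 = 0.84
a = 3762.36 − 0.84(3354) = 945
Equilibrium: Y = 945 + 0.84Y + 296.44
0.16Y = 1241.44, so Y = 1241.44/0.16 = 7759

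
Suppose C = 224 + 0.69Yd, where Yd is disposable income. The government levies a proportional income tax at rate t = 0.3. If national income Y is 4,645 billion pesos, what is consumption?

Yd = (1 − 0.3)(4645) = 0.7(4645) = 3251.5
C = 224 + 0.69(3251.5) = 224 + 2243.535 = 2467.535

C = 2467.535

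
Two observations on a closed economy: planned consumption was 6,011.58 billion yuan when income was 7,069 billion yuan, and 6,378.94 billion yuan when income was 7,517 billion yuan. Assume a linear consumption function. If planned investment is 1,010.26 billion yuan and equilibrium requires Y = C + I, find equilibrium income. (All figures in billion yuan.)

Y = 6807

MPC = (6378.94 − 6011.58)/(7517 − 7069) = 367.36/448 = 0.82
a = 6011.58 − 0.82(7069) = 215
Equilibrium: Y = 215 + 0.82Y + 1010.26
0.18Y = 1225.26, so Y = 1225.26/0.18 = 6807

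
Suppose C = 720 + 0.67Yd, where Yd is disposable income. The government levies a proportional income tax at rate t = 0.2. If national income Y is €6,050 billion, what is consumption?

C = 3962.8

Yd = (1 − 0.2)(6050) = 0.8(6050) = 4840
C = 720 + 0.67(4840) = 720 + 3242.8 = 3962.8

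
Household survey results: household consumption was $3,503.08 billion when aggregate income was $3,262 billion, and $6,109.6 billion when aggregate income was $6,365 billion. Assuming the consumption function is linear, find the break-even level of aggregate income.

MPC = (6109.6 − 3503.08)/(6365 − 3262) = 2606.52/3103 = 0.84
a = 3503.08 − 0.84(3262) = 3503.08 − 2740.08 = 763
Break-even: Y = a/(1−MPC) = 763/0.16 = 4768.75

Y = 4768.75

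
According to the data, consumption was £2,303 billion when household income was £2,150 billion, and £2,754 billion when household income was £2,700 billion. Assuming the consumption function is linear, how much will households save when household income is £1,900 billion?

MPC = (2754 − 2303)/(2700 − 2150) = 451/550 = 0.82
a = 2303 − 0.82(2150) = 2303 − 1763 = 540
C = 540 + 0.82(1900) = 2098
S = 1900 − 2098 = -198

S = -198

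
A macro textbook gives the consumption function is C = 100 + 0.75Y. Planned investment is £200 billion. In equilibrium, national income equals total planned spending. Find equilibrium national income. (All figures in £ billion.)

Y = 1200

Y = C + I = 100 + 0.75Y + 200
Y − 0.75Y = 300
0.25Y = 300, so Y = 300/0.25 = 1200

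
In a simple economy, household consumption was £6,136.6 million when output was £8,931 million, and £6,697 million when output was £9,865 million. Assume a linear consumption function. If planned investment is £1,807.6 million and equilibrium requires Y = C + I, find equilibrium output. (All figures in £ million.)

MPC = (6697 − 6136.6)/(9865 − 8931) = 560.4/934 = 0.6
a = 6136.6 − 0.6(8931) = 778
Equilibrium: Y = 778 + 0.6Y + 1807.6
0.4Y = 2585.6, so Y = 2585.6/0.4 = 6464

Y = 6464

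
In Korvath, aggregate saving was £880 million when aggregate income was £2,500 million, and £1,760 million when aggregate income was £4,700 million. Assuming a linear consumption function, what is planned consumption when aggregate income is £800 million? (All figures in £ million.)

MPS = ΔS/ΔY = (1760 − 880)/(4700 − 2500) = 880/2200 = 0.4
MPC = 1 − MPS = 0.6
Autonomous saving = 880 − 0.4(2500) = -120, so a = 120
C = 120 + 0.6(800) = 120 + 480 = 600

C = 600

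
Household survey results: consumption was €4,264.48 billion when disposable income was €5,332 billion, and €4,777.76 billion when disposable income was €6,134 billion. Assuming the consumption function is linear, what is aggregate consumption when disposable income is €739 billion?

C = 1324.96

MPC = (4777.76 − 4264.48)/(6134 − 5332) = 513.28/802 = 0.64
a = 4264.48 − 0.64(5332) = 4264.48 − 3412.48 = 852
C = 852 + 0.64(739) = 852 + 472.96 = 1324.96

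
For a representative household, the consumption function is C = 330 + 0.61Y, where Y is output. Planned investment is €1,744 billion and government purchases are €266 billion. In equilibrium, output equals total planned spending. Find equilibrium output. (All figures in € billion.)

Y = 6000

Y = C + I + G = 330 + 0.61Y + 1744 + 266
Y − 0.61Y = 2340
0.39Y = 2340, so Y = 2340/0.39 = 6000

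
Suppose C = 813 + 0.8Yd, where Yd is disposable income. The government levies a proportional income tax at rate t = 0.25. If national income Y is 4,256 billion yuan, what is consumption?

C = 3366.6

Yd = (1 − 0.25)(4256) = 0.75(4256) = 3192
C = 813 + 0.8(3192) = 813 + 2553.6 = 3366.6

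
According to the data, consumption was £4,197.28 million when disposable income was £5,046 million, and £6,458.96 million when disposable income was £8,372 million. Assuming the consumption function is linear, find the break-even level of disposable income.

Y = 2393.75

MPC = (6458.96 − 4197.28)/(8372 − 5046) = 2261.68/3326 = 0.68
a = 4197.28 − 0.68(5046) = 4197.28 − 3431.28 = 766
Break-even: Y = a/(1−MPC) = 766/0.32 = 2393.75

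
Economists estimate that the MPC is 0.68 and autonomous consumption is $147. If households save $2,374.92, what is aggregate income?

Y = 7881

S = Y − C = -147 + 0.32Y
-147 + 0.32Y = 2374.92, so 0.32Y = 2521.92 and Y = 7881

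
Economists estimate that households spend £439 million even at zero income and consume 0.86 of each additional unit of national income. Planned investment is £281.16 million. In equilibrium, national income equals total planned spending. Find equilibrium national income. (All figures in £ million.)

Y = C + I = 439 + 0.86Y + 281.16
Y − 0.86Y = 720.16
0.14Y = 720.16, so Y = 720.16/0.14 = 5144

Y = 5144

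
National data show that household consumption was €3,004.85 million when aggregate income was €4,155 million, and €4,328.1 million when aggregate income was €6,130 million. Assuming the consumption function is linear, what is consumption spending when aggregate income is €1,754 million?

C = 1396.18

MPC = (4328.1 − 3004.85)/(6130 − 4155) = 1323.25/1975 = 0.67
a = 3004.85 − 0.67(4155) = 3004.85 − 2783.85 = 221
C = 221 + 0.67(1754) = 221 + 1175.18 = 1396.18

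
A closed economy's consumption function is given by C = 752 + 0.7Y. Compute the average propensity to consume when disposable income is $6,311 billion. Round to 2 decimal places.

C = 752 + 0.7(6311) = 5169.7
APC = C/Y = 5169.7/6311 = 0.82

APC = 0.82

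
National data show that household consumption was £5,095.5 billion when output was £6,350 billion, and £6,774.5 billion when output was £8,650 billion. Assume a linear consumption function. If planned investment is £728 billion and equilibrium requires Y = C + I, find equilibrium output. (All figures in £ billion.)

MPC = (6774.5 − 5095.5)/(8650 − 6350) = 1679/2300 = 0.73
a = 5095.5 − 0.73(6350) = 460
Equilibrium: Y = 460 + 0.73Y + 728
0.27Y = 1188, so Y = 1188/0.27 = 4400

Y = 4400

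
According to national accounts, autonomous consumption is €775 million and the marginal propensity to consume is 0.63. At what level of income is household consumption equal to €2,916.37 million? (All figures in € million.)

775 + 0.63Y = 2916.37
0.63Y = 2141.37, so Y = 2141.37/0.63 = 3399

Y = 3399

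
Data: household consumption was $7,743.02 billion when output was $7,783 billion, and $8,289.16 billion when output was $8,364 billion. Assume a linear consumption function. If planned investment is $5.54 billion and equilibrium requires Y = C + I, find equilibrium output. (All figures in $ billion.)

MPC = (8289.16 − 7743.02)/(8364 − 7783) = 546.14/581 = 0.94
a = 7743.02 − 0.94(7783) = 427
Equilibrium: Y = 427 + 0.94Y + 5.54
0.06Y = 432.54, so Y = 432.54/0.06 = 7209

Y = 7209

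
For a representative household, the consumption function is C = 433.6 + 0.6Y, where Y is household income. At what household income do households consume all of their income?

At break-even, C = Y: 433.6 + 0.6Y = Y
0.4Y = 433.6, so Y = 433.6/0.4 = 1084

Y = 1084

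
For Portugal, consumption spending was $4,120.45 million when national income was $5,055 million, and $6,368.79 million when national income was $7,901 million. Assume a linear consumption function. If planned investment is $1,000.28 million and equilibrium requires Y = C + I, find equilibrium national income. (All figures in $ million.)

MPC = (6368.79 − 4120.45)/(7901 − 5055) = 2248.34/2846 = 0.79
a = 4120.45 − 0.79(5055) = 127
Equilibrium: Y = 127 + 0.79Y + 1000.28
0.21Y = 1127.28, so Y = 1127.28/0.21 = 5368

Y = 5368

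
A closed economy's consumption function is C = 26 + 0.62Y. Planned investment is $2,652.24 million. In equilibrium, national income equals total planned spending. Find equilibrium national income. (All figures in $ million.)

Y = 7048

Y = C + I = 26 + 0.62Y + 2652.24
Y − 0.62Y = 2678.24
0.38Y = 2678.24, so Y = 2678.24/0.38 = 7048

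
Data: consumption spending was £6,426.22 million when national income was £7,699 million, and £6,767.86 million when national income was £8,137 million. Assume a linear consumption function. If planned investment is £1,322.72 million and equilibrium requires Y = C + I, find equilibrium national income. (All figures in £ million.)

MPC = (6767.86 − 6426.22)/(8137 − 7699) = 341.64/438 = 0.78
a = 6426.22 − 0.78(7699) = 421
Equilibrium: Y = 421 + 0.78Y + 1322.72
0.22Y = 1743.72, so Y = 1743.72/0.22 = 7926

Y = 7926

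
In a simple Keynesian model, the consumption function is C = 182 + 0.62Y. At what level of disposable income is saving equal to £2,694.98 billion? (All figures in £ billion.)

Y = 7571

S = Y − C = -182 + 0.38Y
-182 + 0.38Y = 2694.98, so 0.38Y = 2876.98 and Y = 7571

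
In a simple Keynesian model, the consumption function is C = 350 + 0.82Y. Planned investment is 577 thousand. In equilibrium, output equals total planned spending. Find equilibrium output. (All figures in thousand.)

Y = 5150

Y = C + I = 350 + 0.82Y + 577
Y − 0.82Y = 927
0.18Y = 927, so Y = 927/0.18 = 5150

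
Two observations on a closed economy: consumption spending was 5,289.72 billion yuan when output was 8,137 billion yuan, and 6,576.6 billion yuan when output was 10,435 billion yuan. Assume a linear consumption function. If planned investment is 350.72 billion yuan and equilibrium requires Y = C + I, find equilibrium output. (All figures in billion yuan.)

MPC = (6576.6 − 5289.72)/(10435 − 8137) = 1286.88/2298 = 0.56
a = 5289.72 − 0.56(8137) = 733
Equilibrium: Y = 733 + 0.56Y + 350.72
0.44Y = 1083.72, so Y = 1083.72/0.44 = 2463

Y = 2463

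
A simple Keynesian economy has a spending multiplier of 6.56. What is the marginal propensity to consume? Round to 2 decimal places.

k = 1/(1 − MPC), so 1 − MPC = 1/k = 1/6.56 = 0.1524
MPC = 1 − 0.1524 = 0.85

MPC = 0.85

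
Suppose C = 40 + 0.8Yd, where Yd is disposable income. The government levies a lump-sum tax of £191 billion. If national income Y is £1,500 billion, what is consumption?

Yd = Y − T = 1500 − 191 = 1309
C = 40 + 0.8(1309) = 40 + 1047.2 = 1087.2

C = 1087.2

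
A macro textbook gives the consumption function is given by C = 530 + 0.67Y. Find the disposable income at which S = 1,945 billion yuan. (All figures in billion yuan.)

Y = 7500

S = Y − C = -530 + 0.33Y
-530 + 0.33Y = 1945, so 0.33Y = 2475 and Y = 7500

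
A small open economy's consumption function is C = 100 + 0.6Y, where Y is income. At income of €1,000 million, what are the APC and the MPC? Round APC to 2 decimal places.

APC = 0.70; MPC = 0.6

MPC = 0.6 (the slope of the consumption function)
C = 100 + 0.6(1000) = 700, so APC = 700/1000 = 0.70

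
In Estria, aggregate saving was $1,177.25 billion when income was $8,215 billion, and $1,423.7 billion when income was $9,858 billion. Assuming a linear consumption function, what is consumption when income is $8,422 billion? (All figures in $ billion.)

C = 7213.7

MPS = ΔS/ΔY = (1423.7 − 1177.25)/(9858 − 8215) = 246.45/1643 = 0.15
MPC = 1 − MPS = 0.85
Autonomous saving = 1177.25 − 0.15(8215) = -55, so a = 55
C = 55 + 0.85(8422) = 55 + 7158.7 = 7213.7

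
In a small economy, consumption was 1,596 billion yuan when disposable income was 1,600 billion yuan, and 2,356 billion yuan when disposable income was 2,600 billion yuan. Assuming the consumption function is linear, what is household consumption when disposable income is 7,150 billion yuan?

C = 5814

MPC = (2356 − 1596)/(2600 − 1600) = 760/1000 = 0.76
a = 1596 − 0.76(1600) = 1596 − 1216 = 380
C = 380 + 0.76(7150) = 380 + 5434 = 5814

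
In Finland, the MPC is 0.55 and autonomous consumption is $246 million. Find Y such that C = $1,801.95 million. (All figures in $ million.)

Y = 2829

246 + 0.55Y = 1801.95
0.55Y = 1555.95, so Y = 1555.95/0.55 = 2829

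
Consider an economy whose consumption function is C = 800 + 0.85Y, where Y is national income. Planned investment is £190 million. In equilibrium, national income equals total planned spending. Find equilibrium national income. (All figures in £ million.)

Y = 6600

Y = C + I = 800 + 0.85Y + 190
Y − 0.85Y = 990
0.15Y = 990, so Y = 990/0.15 = 6600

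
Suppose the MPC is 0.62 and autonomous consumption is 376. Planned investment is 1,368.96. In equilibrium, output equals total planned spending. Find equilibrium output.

Y = C + I = 376 + 0.62Y + 1368.96
Y − 0.62Y = 1744.96
0.38Y = 1744.96, so Y = 1744.96/0.38 = 4592

Y = 4592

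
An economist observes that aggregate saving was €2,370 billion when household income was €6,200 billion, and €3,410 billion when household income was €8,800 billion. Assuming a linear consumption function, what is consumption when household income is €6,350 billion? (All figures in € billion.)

MPS = ΔS/ΔY = (3410 − 2370)/(8800 − 6200) = 1040/2600 = 0.4
MPC = 1 − MPS = 0.6
Autonomous saving = 2370 − 0.4(6200) = -110, so a = 110
C = 110 + 0.6(6350) = 110 + 3810 = 3920

C = 3920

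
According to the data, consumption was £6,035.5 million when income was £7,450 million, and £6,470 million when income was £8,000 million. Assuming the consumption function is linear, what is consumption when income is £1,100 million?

MPC = (6470 − 6035.5)/(8000 − 7450) = 434.5/550 = 0.79
a = 6035.5 − 0.79(7450) = 6035.5 − 5885.5 = 150
C = 150 + 0.79(1100) = 150 + 869 = 1019

C = 1019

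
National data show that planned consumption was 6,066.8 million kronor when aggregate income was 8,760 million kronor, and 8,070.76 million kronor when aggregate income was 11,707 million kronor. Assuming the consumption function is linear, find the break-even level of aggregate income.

MPC = (8070.76 − 6066.8)/(11707 − 8760) = 2003.96/2947 = 0.68
a = 6066.8 − 0.68(8760) = 6066.8 − 5956.8 = 110
Break-even: Y = a/(1−MPC) = 110/0.32 = 343.75

Y = 343.75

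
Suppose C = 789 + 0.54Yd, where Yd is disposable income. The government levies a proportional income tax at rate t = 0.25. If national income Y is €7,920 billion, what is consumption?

C = 3996.6

Yd = (1 − 0.25)(7920) = 0.75(7920) = 5940
C = 789 + 0.54(5940) = 789 + 3207.6 = 3996.6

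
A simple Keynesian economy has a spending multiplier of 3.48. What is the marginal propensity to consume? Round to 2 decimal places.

k = 1/(1 − MPC), so 1 − MPC = 1/k = 1/3.48 = 0.2874
MPC = 1 − 0.2874 = 0.71

MPC = 0.71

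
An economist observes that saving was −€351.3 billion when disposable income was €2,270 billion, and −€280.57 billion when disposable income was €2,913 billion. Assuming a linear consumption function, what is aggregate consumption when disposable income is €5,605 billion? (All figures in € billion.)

MPS = ΔS/ΔY = (-280.57 − (-351.3))/(2913 − 2270) = 70.73/643 = 0.11
MPC = 1 − MPS = 0.89
Autonomous saving = -351.3 − 0.11(2270) = -601, so a = 601
C = 601 + 0.89(5605) = 601 + 4988.45 = 5589.45

C = 5589.45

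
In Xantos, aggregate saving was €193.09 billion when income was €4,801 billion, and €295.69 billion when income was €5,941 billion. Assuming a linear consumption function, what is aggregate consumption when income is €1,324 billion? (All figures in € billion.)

MPS = ΔS/ΔY = (295.69 − 193.09)/(5941 − 4801) = 102.6/1140 = 0.09
MPC = 1 − MPS = 0.91
Autonomous saving = 193.09 − 0.09(4801) = -239, so a = 239
C = 239 + 0.91(1324) = 239 + 1204.84 = 1443.84

C = 1443.84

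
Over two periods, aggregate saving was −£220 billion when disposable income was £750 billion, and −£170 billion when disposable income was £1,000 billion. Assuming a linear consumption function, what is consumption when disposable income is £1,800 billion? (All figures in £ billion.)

C = 1810

MPS = ΔS/ΔY = (-170 − (-220))/(1000 − 750) = 50/250 = 0.2
MPC = 1 − MPS = 0.8
Autonomous saving = -220 − 0.2(750) = -370, so a = 370
C = 370 + 0.8(1800) = 370 + 1440 = 1810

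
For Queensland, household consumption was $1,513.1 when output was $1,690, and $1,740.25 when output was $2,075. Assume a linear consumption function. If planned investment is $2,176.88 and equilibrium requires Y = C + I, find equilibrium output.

Y = 6568

MPC = (1740.25 − 1513.1)/(2075 − 1690) = 227.15/385 = 0.59
a = 1513.1 − 0.59(1690) = 516
Equilibrium: Y = 516 + 0.59Y + 2176.88
0.41Y = 2692.88, so Y = 2692.88/0.41 = 6568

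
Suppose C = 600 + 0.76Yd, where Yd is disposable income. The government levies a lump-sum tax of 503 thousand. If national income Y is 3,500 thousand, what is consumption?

C = 2877.72

Yd = Y − T = 3500 − 503 = 2997
C = 600 + 0.76(2997) = 600 + 2277.72 = 2877.72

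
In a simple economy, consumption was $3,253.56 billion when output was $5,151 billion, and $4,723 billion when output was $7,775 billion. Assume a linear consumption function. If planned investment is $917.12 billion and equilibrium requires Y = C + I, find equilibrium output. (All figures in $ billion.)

Y = 2923

MPC = (4723 − 3253.56)/(7775 − 5151) = 1469.44/2624 = 0.56
a = 3253.56 − 0.56(5151) = 369
Equilibrium: Y = 369 + 0.56Y + 917.12
0.44Y = 1286.12, so Y = 1286.12/0.44 = 2923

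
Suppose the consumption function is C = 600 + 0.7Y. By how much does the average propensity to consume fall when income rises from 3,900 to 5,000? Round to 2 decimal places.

At Y = 3900: C = 600 + 0.7(3900) = 3330, APC = 3330/3900 = 0.854
At Y = 5000: C = 4100, APC = 4100/5000 = 0.820
Fall in APC = 0.854 − 0.820 = 0.034 ≈ 0.03

ΔAPC = 0.03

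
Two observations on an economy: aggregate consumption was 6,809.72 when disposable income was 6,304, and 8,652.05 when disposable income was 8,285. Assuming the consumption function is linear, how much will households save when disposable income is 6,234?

MPC = (8652.05 − 6809.72)/(8285 − 6304) = 1842.33/1981 = 0.93
a = 6809.72 − 0.93(6304) = 6809.72 − 5862.72 = 947
C = 947 + 0.93(6234) = 6744.62
S = 6234 − 6744.62 = -510.62

S = -510.62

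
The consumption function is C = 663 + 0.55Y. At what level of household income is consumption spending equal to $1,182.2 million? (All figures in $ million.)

Y = 944

663 + 0.55Y = 1182.2
0.55Y = 519.2, so Y = 519.2/0.55 = 944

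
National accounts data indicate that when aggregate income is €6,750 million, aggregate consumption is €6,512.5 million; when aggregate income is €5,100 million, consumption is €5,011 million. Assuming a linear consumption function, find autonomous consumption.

MPC = ΔC/ΔY = (6512.5 − 5011)/(6750 − 5100) = 1501.5/1650 = 0.91
a = C − MPC·Y = 5011 − 0.91(5100) = 5011 − 4641 = 370

a = 370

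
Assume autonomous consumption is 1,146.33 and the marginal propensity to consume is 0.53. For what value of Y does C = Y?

Y = 2439

At break-even, C = Y: 1146.33 + 0.53Y = Y
0.47Y = 1146.33, so Y = 1146.33/0.47 = 2439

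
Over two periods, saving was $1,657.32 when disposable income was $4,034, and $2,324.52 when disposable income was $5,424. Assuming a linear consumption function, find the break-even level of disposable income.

Y = 581.25

MPS = ΔS/ΔY = (2324.52 − 1657.32)/(5424 − 4034) = 667.2/1390 = 0.48
MPC = 1 − MPS = 0.52
From S(4034) = 1657.32: −a + 0.48(4034) = 1657.32, so a = 1936.32 − 1657.32 = 279
Break-even (S = 0): Y = a/MPS = 279/0.48 = 581.25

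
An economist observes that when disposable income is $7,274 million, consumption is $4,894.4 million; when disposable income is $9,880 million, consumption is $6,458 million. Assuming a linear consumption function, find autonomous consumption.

MPC = ΔC/ΔY = (6458 − 4894.4)/(9880 − 7274) = 1563.6/2606 = 0.6
a = C − MPC·Y = 4894.4 − 0.6(7274) = 4894.4 − 4364.4 = 530

a = 530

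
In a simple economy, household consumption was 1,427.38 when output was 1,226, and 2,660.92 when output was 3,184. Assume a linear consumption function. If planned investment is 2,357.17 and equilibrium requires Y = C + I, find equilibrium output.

MPC = (2660.92 − 1427.38)/(3184 − 1226) = 1233.54/1958 = 0.63
a = 1427.38 − 0.63(1226) = 655
Equilibrium: Y = 655 + 0.63Y + 2357.17
0.37Y = 3012.17, so Y = 3012.17/0.37 = 8141

Y = 8141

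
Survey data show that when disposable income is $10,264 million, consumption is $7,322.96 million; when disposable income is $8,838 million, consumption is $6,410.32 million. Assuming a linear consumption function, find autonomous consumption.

MPC = ΔC/ΔY = (7322.96 − 6410.32)/(10264 − 8838) = 912.64/1426 = 0.64
a = C − MPC·Y = 6410.32 − 0.64(8838) = 6410.32 − 5656.32 = 754

a = 754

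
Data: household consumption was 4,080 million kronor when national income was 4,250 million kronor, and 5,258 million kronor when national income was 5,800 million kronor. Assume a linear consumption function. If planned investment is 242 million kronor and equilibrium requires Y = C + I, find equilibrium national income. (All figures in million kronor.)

Y = 4550

MPC = (5258 − 4080)/(5800 − 4250) = 1178/1550 = 0.76
a = 4080 − 0.76(4250) = 850
Equilibrium: Y = 850 + 0.76Y + 242
0.24Y = 1092, so Y = 1092/0.24 = 4550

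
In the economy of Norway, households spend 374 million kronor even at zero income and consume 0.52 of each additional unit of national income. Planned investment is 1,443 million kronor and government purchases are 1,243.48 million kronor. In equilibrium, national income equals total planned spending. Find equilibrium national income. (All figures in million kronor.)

Y = C + I + G = 374 + 0.52Y + 1443 + 1243.48
Y − 0.52Y = 3060.48
0.48Y = 3060.48, so Y = 3060.48/0.48 = 6376

Y = 6376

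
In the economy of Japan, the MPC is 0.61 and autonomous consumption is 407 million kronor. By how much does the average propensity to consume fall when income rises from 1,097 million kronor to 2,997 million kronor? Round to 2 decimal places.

ΔAPC = 0.24

At Y = 1097: C = 407 + 0.61(1097) = 1076.17, APC = 1076.17/1097 = 0.981
At Y = 2997: C = 2235.17, APC = 2235.17/2997 = 0.746
Fall in APC = 0.981 − 0.746 = 0.235 ≈ 0.24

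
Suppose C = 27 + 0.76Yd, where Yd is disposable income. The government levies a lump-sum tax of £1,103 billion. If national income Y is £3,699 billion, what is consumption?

Yd = Y − T = 3699 − 1103 = 2596
C = 27 + 0.76(2596) = 27 + 1972.96 = 1999.96

C = 1999.96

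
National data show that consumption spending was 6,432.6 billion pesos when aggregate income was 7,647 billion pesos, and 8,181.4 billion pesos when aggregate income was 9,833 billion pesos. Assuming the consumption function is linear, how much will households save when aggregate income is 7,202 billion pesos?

MPC = (8181.4 − 6432.6)/(9833 − 7647) = 1748.8/2186 = 0.8
a = 6432.6 − 0.8(7647) = 6432.6 − 6117.6 = 315
C = 315 + 0.8(7202) = 6076.6
S = 7202 − 6076.6 = 1125.4

S = 1125.4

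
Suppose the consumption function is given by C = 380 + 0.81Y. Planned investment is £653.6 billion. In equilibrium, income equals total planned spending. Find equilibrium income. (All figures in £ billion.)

Y = C + I = 380 + 0.81Y + 653.6
Y − 0.81Y = 1033.6
0.19Y = 1033.6, so Y = 1033.6/0.19 = 5440

Y = 5440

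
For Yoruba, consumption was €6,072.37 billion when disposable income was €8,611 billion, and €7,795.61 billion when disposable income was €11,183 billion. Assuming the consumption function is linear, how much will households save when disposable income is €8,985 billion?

MPC = (7795.61 − 6072.37)/(11183 − 8611) = 1723.24/2572 = 0.67
a = 6072.37 − 0.67(8611) = 6072.37 − 5769.37 = 303
C = 303 + 0.67(8985) = 6322.95
S = 8985 − 6322.95 = 2662.05

S = 2662.05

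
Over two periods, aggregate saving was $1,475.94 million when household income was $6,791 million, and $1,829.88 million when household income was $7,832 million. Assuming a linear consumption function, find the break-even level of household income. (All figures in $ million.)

Y = 2450

MPS = ΔS/ΔY = (1829.88 − 1475.94)/(7832 − 6791) = 353.94/1041 = 0.34
MPC = 1 − MPS = 0.66
From S(6791) = 1475.94: −a + 0.34(6791) = 1475.94, so a = 2308.94 − 1475.94 = 833
Break-even (S = 0): Y = a/MPS = 833/0.34 = 2450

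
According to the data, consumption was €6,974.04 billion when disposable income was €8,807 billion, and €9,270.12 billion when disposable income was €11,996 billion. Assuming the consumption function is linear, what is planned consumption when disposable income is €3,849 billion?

MPC = (9270.12 − 6974.04)/(11996 − 8807) = 2296.08/3189 = 0.72
a = 6974.04 − 0.72(8807) = 6974.04 − 6341.04 = 633
C = 633 + 0.72(3849) = 633 + 2771.28 = 3404.28

C = 3404.28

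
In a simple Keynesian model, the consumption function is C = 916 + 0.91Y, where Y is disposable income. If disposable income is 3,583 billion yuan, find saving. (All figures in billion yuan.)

S = -593.53

C = 916 + 0.91(3583) = 916 + 3260.53 = 4176.53
S = Y − C = 3583 − 4176.53 = -593.53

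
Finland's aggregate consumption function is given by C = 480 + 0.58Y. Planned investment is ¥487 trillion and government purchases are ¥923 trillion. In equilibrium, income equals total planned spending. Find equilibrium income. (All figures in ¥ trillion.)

Y = 4500

Y = C + I + G = 480 + 0.58Y + 487 + 923
Y − 0.58Y = 1890
0.42Y = 1890, so Y = 1890/0.42 = 4500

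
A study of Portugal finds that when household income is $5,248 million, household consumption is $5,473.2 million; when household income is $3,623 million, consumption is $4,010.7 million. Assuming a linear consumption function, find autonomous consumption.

a = 750

MPC = ΔC/ΔY = (5473.2 − 4010.7)/(5248 − 3623) = 1462.5/1625 = 0.9
a = C − MPC·Y = 4010.7 − 0.9(3623) = 4010.7 − 3260.7 = 750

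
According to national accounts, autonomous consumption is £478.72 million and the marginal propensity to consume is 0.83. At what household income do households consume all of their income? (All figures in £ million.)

At break-even, C = Y: 478.72 + 0.83Y = Y
0.17Y = 478.72, so Y = 478.72/0.17 = 2816

Y = 2816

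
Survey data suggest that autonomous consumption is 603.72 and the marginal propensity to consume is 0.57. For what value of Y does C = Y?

Y = 1404

At break-even, C = Y: 603.72 + 0.57Y = Y
0.43Y = 603.72, so Y = 603.72/0.43 = 1404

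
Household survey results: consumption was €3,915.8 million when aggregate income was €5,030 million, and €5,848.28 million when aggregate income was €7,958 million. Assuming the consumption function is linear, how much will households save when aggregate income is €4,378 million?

MPC = (5848.28 − 3915.8)/(7958 − 5030) = 1932.48/2928 = 0.66
a = 3915.8 − 0.66(5030) = 3915.8 − 3319.8 = 596
C = 596 + 0.66(4378) = 3485.48
S = 4378 − 3485.48 = 892.52

S = 892.52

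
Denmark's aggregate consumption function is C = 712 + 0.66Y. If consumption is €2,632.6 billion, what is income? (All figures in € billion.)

712 + 0.66Y = 2632.6
0.66Y = 1920.6, so Y = 1920.6/0.66 = 2910

Y = 2910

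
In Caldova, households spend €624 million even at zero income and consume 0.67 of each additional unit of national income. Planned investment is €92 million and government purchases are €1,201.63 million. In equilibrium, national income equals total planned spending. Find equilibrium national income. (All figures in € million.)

Y = 5811

Y = C + I + G = 624 + 0.67Y + 92 + 1201.63
Y − 0.67Y = 1917.63
0.33Y = 1917.63, so Y = 1917.63/0.33 = 5811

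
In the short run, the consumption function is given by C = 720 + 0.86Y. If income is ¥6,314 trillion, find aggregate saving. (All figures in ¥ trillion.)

S = 163.96

C = 720 + 0.86(6314) = 720 + 5430.04 = 6150.04
S = Y − C = 6314 − 6150.04 = 163.96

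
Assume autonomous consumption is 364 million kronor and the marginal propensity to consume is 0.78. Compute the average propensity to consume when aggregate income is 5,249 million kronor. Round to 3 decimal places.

APC = 0.849

C = 364 + 0.78(5249) = 4458.22
APC = C/Y = 4458.22/5249 = 0.849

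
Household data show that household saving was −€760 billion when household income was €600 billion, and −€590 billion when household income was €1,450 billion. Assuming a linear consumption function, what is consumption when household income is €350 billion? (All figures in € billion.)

C = 1160

MPS = ΔS/ΔY = (-590 − (-760))/(1450 − 600) = 170/850 = 0.2
MPC = 1 − MPS = 0.8
Autonomous saving = -760 − 0.2(600) = -880, so a = 880
C = 880 + 0.8(350) = 880 + 280 = 1160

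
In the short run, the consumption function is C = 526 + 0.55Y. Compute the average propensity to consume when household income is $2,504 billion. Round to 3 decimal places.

C = 526 + 0.55(2504) = 1903.2
APC = C/Y = 1903.2/2504 = 0.760

APC = 0.760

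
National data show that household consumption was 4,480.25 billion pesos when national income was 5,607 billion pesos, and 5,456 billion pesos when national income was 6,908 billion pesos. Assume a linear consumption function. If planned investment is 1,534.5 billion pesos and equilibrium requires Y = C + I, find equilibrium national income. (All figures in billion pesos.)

Y = 7238

MPC = (5456 − 4480.25)/(6908 − 5607) = 975.75/1301 = 0.75
a = 4480.25 − 0.75(5607) = 275
Equilibrium: Y = 275 + 0.75Y + 1534.5
0.25Y = 1809.5, so Y = 1809.5/0.25 = 7238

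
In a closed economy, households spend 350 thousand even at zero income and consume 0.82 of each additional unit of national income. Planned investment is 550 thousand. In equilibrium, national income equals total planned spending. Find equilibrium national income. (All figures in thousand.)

Y = C + I = 350 + 0.82Y + 550
Y − 0.82Y = 900
0.18Y = 900, so Y = 900/0.18 = 5000

Y = 5000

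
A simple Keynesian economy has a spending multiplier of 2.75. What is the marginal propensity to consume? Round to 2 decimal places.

k = 1/(1 − MPC), so 1 − MPC = 1/k = 1/2.75 = 0.3636
MPC = 1 − 0.3636 = 0.64

MPC = 0.64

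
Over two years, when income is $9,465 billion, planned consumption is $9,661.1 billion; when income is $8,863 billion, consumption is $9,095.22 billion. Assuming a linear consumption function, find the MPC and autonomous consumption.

MPC = ΔC/ΔY = (9661.1 − 9095.22)/(9465 − 8863) = 565.88/602 = 0.94
a = C − MPC·Y = 9095.22 − 0.94(8863) = 9095.22 − 8331.22 = 764

MPC = 0.94; a = 764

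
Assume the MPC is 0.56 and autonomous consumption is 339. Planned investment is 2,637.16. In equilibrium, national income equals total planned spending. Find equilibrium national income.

Y = C + I = 339 + 0.56Y + 2637.16
Y − 0.56Y = 2976.16
0.44Y = 2976.16, so Y = 2976.16/0.44 = 6764

Y = 6764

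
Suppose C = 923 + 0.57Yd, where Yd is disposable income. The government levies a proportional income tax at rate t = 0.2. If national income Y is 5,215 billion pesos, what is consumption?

Yd = (1 − 0.2)(5215) = 0.8(5215) = 4172
C = 923 + 0.57(4172) = 923 + 2378.04 = 3301.04

C = 3301.04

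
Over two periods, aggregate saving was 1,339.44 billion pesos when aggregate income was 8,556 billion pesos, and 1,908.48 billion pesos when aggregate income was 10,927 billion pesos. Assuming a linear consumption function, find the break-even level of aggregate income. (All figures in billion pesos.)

MPS = ΔS/ΔY = (1908.48 − 1339.44)/(10927 − 8556) = 569.04/2371 = 0.24
MPC = 1 − MPS = 0.76
From S(8556) = 1339.44: −a + 0.24(8556) = 1339.44, so a = 2053.44 − 1339.44 = 714
Break-even (S = 0): Y = a/MPS = 714/0.24 = 2975

Y = 2975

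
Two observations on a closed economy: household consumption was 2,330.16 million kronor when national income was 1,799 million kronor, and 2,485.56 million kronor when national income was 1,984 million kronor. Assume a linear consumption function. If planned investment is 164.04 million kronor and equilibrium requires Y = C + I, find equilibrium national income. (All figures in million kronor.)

MPC = (2485.56 − 2330.16)/(1984 − 1799) = 155.4/185 = 0.84
a = 2330.16 − 0.84(1799) = 819
Equilibrium: Y = 819 + 0.84Y + 164.04
0.16Y = 983.04, so Y = 983.04/0.16 = 6144

Y = 6144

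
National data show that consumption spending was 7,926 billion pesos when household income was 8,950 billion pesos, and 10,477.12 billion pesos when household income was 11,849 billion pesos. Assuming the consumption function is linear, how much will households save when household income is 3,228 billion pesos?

S = 337.36

MPC = (10477.12 − 7926)/(11849 − 8950) = 2551.12/2899 = 0.88
a = 7926 − 0.88(8950) = 7926 − 7876 = 50
C = 50 + 0.88(3228) = 2890.64
S = 3228 − 2890.64 = 337.36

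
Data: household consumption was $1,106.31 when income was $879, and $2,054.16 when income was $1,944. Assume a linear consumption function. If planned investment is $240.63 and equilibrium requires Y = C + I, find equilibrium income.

MPC = (2054.16 − 1106.31)/(1944 − 879) = 947.85/1065 = 0.89
a = 1106.31 − 0.89(879) = 324
Equilibrium: Y = 324 + 0.89Y + 240.63
0.11Y = 564.63, so Y = 564.63/0.11 = 5133

Y = 5133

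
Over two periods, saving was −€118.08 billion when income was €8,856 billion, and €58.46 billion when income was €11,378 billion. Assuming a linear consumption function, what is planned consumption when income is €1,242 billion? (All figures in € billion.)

C = 1893.06

MPS = ΔS/ΔY = (58.46 − (-118.08))/(11378 − 8856) = 176.54/2522 = 0.07
MPC = 1 − MPS = 0.93
Autonomous saving = -118.08 − 0.07(8856) = -738, so a = 738
C = 738 + 0.93(1242) = 738 + 1155.06 = 1893.06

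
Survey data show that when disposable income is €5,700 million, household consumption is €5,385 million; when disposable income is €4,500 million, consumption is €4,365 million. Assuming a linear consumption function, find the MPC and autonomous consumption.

MPC = 0.85; a = 540

MPC = ΔC/ΔY = (5385 − 4365)/(5700 − 4500) = 1020/1200 = 0.85
a = C − MPC·Y = 4365 − 0.85(4500) = 4365 − 3825 = 540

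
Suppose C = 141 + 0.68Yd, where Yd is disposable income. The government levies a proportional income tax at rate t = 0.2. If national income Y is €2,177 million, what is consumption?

C = 1325.288

Yd = (1 − 0.2)(2177) = 0.8(2177) = 1741.6
C = 141 + 0.68(1741.6) = 141 + 1184.288 = 1325.288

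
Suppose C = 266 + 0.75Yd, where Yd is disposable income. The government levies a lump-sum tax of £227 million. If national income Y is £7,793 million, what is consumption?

C = 5940.5

Yd = Y − T = 7793 − 227 = 7566
C = 266 + 0.75(7566) = 266 + 5674.5 = 5940.5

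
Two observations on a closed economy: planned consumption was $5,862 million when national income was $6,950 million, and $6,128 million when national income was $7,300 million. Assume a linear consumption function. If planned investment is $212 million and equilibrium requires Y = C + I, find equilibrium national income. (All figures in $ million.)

MPC = (6128 − 5862)/(7300 − 6950) = 266/350 = 0.76
a = 5862 − 0.76(6950) = 580
Equilibrium: Y = 580 + 0.76Y + 212
0.24Y = 792, so Y = 792/0.24 = 3300

Y = 3300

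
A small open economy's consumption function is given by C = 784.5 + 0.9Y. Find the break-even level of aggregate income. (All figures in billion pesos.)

At break-even, C = Y: 784.5 + 0.9Y = Y
0.1Y = 784.5, so Y = 784.5/0.1 = 7845

Y = 7845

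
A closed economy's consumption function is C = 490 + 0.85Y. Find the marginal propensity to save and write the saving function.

MPS = 1 − MPC = 1 − 0.85 = 0.15
S = Y − C = -490 + 0.15Y

MPS = 0.15; S = -490 + 0.15Y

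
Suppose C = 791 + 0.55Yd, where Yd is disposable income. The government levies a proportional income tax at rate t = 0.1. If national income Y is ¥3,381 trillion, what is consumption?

C = 2464.595

Yd = (1 − 0.1)(3381) = 0.9(3381) = 3042.9
C = 791 + 0.55(3042.9) = 791 + 1673.595 = 2464.595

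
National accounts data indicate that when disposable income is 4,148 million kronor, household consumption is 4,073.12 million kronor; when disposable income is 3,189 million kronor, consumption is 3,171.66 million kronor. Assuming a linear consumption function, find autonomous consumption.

MPC = ΔC/ΔY = (4073.12 − 3171.66)/(4148 − 3189) = 901.46/959 = 0.94
a = C − MPC·Y = 3171.66 − 0.94(3189) = 3171.66 − 2997.66 = 174

a = 174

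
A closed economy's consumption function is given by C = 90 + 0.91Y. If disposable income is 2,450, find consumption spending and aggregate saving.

C = 90 + 0.91(2450) = 90 + 2229.5 = 2319.5
S = Y − C = 2450 − 2319.5 = 130.5

C = 2319.5; S = 130.5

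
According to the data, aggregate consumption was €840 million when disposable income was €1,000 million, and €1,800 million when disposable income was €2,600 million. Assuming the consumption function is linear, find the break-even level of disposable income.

Y = 600

MPC = (1800 − 840)/(2600 − 1000) = 960/1600 = 0.6
a = 840 − 0.6(1000) = 840 − 600 = 240
Break-even: Y = a/(1−MPC) = 240/0.4 = 600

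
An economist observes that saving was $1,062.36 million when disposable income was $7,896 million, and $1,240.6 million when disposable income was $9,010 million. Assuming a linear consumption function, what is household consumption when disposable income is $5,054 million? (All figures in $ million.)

C = 4446.36

MPS = ΔS/ΔY = (1240.6 − 1062.36)/(9010 − 7896) = 178.24/1114 = 0.16
MPC = 1 − MPS = 0.84
Autonomous saving = 1062.36 − 0.16(7896) = -201, so a = 201
C = 201 + 0.84(5054) = 201 + 4245.36 = 4446.36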